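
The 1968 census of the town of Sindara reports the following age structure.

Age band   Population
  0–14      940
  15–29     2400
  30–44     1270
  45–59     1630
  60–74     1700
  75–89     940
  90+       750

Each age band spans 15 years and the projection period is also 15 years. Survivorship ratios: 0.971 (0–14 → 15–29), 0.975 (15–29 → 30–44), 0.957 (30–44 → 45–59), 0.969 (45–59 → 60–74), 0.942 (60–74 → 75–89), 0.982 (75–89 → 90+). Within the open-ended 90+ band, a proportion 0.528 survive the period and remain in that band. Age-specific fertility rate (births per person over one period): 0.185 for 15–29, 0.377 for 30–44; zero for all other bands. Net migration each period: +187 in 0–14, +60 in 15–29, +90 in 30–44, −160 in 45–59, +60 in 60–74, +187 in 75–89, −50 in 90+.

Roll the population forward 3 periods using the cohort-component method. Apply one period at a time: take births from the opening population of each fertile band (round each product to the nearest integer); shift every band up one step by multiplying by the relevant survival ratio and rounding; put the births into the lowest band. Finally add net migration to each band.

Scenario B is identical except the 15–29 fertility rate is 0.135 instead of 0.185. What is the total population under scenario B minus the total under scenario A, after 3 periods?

(Groups numbered youngest = 1 to oldest = 7.)
[period 1]
Births: 2400 × 0.185 = 444, 1270 × 0.377 = 479 → 923
Group 2: 940 × 0.971 = 913
Group 3: 2400 × 0.975 = 2340
Group 4: 1270 × 0.957 = 1215
Group 5: 1630 × 0.969 = 1579
Group 6: 1700 × 0.942 = 1601
Group 7: 940 × 0.982 + 750 × 0.528 = 923 + 396 = 1319
Net migration: Group 1 + 187 → 1110; Group 2 + 60 → 973; Group 3 + 90 → 2430; Group 4 − 160 → 1055; Group 5 + 60 → 1639; Group 6 + 187 → 1788; Group 7 − 50 → 1269
Population now: 0–14=1110, 15–29=973, 30–44=2430, 45–59=1055, 60–74=1639, 75–89=1788, 90+=1269
[period 2]
Births: 973 × 0.185 = 180, 2430 × 0.377 = 916 → 1096
Group 2: 1110 × 0.971 = 1078
Group 3: 973 × 0.975 = 949
Group 4: 2430 × 0.957 = 2326
Group 5: 1055 × 0.969 = 1022
Group 6: 1639 × 0.942 = 1544
Group 7: 1788 × 0.982 + 1269 × 0.528 = 1756 + 670 = 2426
Net migration: Group 1 + 187 → 1283; Group 2 + 60 → 1138; Group 3 + 90 → 1039; Group 4 − 160 → 2166; Group 5 + 60 → 1082; Group 6 + 187 → 1731; Group 7 − 50 → 2376
Population now: 0–14=1283, 15–29=1138, 30–44=1039, 45–59=2166, 60–74=1082, 75–89=1731, 90+=2376
[period 3]
Births: 1138 × 0.185 = 211, 1039 × 0.377 = 392 → 603
Group 2: 1283 × 0.971 = 1246
Group 3: 1138 × 0.975 = 1110
Group 4: 1039 × 0.957 = 994
Group 5: 2166 × 0.969 = 2099
Group 6: 1082 × 0.942 = 1019
Group 7: 1731 × 0.982 + 2376 × 0.528 = 1700 + 1255 = 2955
Net migration: Group 1 + 187 → 790; Group 2 + 60 → 1306; Group 3 + 90 → 1200; Group 4 − 160 → 834; Group 5 + 60 → 2159; Group 6 + 187 → 1206; Group 7 − 50 → 2905
Population now: 0–14=790, 15–29=1306, 30–44=1200, 45–59=834, 60–74=2159, 75–89=1206, 90+=2905
Scenario A total after 3 periods: 10400
Scenario B projection —
[period 1]
Births: 2400 × 0.135 = 324, 1270 × 0.377 = 479 → 803
Group 2: 940 × 0.971 = 913
Group 3: 2400 × 0.975 = 2340
Group 4: 1270 × 0.957 = 1215
Group 5: 1630 × 0.969 = 1579
Group 6: 1700 × 0.942 = 1601
Group 7: 940 × 0.982 + 750 × 0.528 = 923 + 396 = 1319
Net migration: Group 1 + 187 → 990; Group 2 + 60 → 973; Group 3 + 90 → 2430; Group 4 − 160 → 1055; Group 5 + 60 → 1639; Group 6 + 187 → 1788; Group 7 − 50 → 1269
Population now: 0–14=990, 15–29=973, 30–44=2430, 45–59=1055, 60–74=1639, 75–89=1788, 90+=1269
[period 2]
Births: 973 × 0.135 = 131, 2430 × 0.377 = 916 → 1047
Group 2: 990 × 0.971 = 961
Group 3: 973 × 0.975 = 949
Group 4: 2430 × 0.957 = 2326
Group 5: 1055 × 0.969 = 1022
Group 6: 1639 × 0.942 = 1544
Group 7: 1788 × 0.982 + 1269 × 0.528 = 1756 + 670 = 2426
Net migration: Group 1 + 187 → 1234; Group 2 + 60 → 1021; Group 3 + 90 → 1039; Group 4 − 160 → 2166; Group 5 + 60 → 1082; Group 6 + 187 → 1731; Group 7 − 50 → 2376
Population now: 0–14=1234, 15–29=1021, 30–44=1039, 45–59=2166, 60–74=1082, 75–89=1731, 90+=2376
[period 3]
Births: 1021 × 0.135 = 138, 1039 × 0.377 = 392 → 530
Group 2: 1234 × 0.971 = 1198
Group 3: 1021 × 0.975 = 995
Group 4: 1039 × 0.957 = 994
Group 5: 2166 × 0.969 = 2099
Group 6: 1082 × 0.942 = 1019
Group 7: 1731 × 0.982 + 2376 × 0.528 = 1700 + 1255 = 2955
Net migration: Group 1 + 187 → 717; Group 2 + 60 → 1258; Group 3 + 90 → 1085; Group 4 − 160 → 834; Group 5 + 60 → 2159; Group 6 + 187 → 1206; Group 7 − 50 → 2905
Population now: 0–14=717, 15–29=1258, 30–44=1085, 45–59=834, 60–74=2159, 75–89=1206, 90+=2905
Scenario B total after 3 periods: 10164
Difference B − A = 10164 − 10400 = -236

-236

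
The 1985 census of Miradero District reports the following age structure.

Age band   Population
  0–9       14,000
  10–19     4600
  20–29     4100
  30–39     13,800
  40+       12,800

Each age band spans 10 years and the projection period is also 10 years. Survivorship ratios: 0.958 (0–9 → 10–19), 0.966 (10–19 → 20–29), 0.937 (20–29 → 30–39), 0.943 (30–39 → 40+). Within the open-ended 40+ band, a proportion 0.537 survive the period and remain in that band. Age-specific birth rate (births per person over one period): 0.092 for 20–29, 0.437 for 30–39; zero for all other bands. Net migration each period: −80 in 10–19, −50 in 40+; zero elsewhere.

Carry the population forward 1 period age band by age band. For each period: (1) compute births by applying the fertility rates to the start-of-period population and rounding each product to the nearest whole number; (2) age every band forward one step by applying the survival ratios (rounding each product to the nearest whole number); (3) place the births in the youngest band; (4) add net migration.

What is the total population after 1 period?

[period 1]
Births: 4100 × 0.092 = 377  |  13800 × 0.437 = 6031 ⇒ total 6408
10–19: 14000 × 0.958 = 13412
20–29: 4600 × 0.966 = 4444
30–39: 4100 × 0.937 = 3842
40+: 13800 × 0.943 + 12800 × 0.537 = 13013 + 6874 = 19887
Net migration: 10–19 − 80 → 13332; 40+ − 50 → 19837
End of period: [6408, 13332, 4444, 3842, 19837]
Total after period 1: 6408 + 13332 + 4444 + 3842 + 19837 = 47863

47863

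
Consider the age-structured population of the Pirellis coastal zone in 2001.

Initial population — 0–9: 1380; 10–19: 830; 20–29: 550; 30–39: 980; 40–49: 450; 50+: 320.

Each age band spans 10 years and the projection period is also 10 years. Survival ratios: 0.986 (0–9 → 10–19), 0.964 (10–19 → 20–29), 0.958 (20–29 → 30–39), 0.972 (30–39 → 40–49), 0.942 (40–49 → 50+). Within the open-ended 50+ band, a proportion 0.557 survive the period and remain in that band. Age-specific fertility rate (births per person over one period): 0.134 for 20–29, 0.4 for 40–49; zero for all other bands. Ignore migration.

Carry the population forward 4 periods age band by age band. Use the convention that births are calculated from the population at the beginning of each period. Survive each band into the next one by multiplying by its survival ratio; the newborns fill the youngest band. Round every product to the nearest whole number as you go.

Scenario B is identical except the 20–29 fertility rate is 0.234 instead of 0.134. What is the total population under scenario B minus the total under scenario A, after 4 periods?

— Period 1 —
Births: 550 × 0.134 = 74 ; 450 × 0.4 = 180 ⇒ total 254
10–19: 1380 × 0.986 = 1361
20–29: 830 × 0.964 = 800
30–39: 550 × 0.958 = 527
40–49: 980 × 0.972 = 953
50+: 450 × 0.942 + 320 × 0.557 = 424 + 178 = 602
→ [254, 1361, 800, 527, 953, 602]
— Period 2 —
Births: 800 × 0.134 = 107 ; 953 × 0.4 = 381 ⇒ total 488
10–19: 254 × 0.986 = 250
20–29: 1361 × 0.964 = 1312
30–39: 800 × 0.958 = 766
40–49: 527 × 0.972 = 512
50+: 953 × 0.942 + 602 × 0.557 = 898 + 335 = 1233
→ [488, 250, 1312, 766, 512, 1233]
— Period 3 —
Births: 1312 × 0.134 = 176 ; 512 × 0.4 = 205 ⇒ total 381
10–19: 488 × 0.986 = 481
20–29: 250 × 0.964 = 241
30–39: 1312 × 0.958 = 1257
40–49: 766 × 0.972 = 745
50+: 512 × 0.942 + 1233 × 0.557 = 482 + 687 = 1169
→ [381, 481, 241, 1257, 745, 1169]
— Period 4 —
Births: 241 × 0.134 = 32 ; 745 × 0.4 = 298 ⇒ total 330
10–19: 381 × 0.986 = 376
20–29: 481 × 0.964 = 464
30–39: 241 × 0.958 = 231
40–49: 1257 × 0.972 = 1222
50+: 745 × 0.942 + 1169 × 0.557 = 702 + 651 = 1353
→ [330, 376, 464, 231, 1222, 1353]
Scenario A total after 4 periods: 3976
Scenario B projection —
— Period 1 —
Births: 550 × 0.234 = 129 ; 450 × 0.4 = 180 ⇒ total 309
10–19: 1380 × 0.986 = 1361
20–29: 830 × 0.964 = 800
30–39: 550 × 0.958 = 527
40–49: 980 × 0.972 = 953
50+: 450 × 0.942 + 320 × 0.557 = 424 + 178 = 602
→ [309, 1361, 800, 527, 953, 602]
— Period 2 —
Births: 800 × 0.234 = 187 ; 953 × 0.4 = 381 ⇒ total 568
10–19: 309 × 0.986 = 305
20–29: 1361 × 0.964 = 1312
30–39: 800 × 0.958 = 766
40–49: 527 × 0.972 = 512
50+: 953 × 0.942 + 602 × 0.557 = 898 + 335 = 1233
→ [568, 305, 1312, 766, 512, 1233]
— Period 3 —
Births: 1312 × 0.234 = 307 ; 512 × 0.4 = 205 ⇒ total 512
10–19: 568 × 0.986 = 560
20–29: 305 × 0.964 = 294
30–39: 1312 × 0.958 = 1257
40–49: 766 × 0.972 = 745
50+: 512 × 0.942 + 1233 × 0.557 = 482 + 687 = 1169
→ [512, 560, 294, 1257, 745, 1169]
— Period 4 —
Births: 294 × 0.234 = 69 ; 745 × 0.4 = 298 ⇒ total 367
10–19: 512 × 0.986 = 505
20–29: 560 × 0.964 = 540
30–39: 294 × 0.958 = 282
40–49: 1257 × 0.972 = 1222
50+: 745 × 0.942 + 1169 × 0.557 = 702 + 651 = 1353
→ [367, 505, 540, 282, 1222, 1353]
Scenario B total after 4 periods: 4269
Difference B − A = 4269 − 3976 = 293

293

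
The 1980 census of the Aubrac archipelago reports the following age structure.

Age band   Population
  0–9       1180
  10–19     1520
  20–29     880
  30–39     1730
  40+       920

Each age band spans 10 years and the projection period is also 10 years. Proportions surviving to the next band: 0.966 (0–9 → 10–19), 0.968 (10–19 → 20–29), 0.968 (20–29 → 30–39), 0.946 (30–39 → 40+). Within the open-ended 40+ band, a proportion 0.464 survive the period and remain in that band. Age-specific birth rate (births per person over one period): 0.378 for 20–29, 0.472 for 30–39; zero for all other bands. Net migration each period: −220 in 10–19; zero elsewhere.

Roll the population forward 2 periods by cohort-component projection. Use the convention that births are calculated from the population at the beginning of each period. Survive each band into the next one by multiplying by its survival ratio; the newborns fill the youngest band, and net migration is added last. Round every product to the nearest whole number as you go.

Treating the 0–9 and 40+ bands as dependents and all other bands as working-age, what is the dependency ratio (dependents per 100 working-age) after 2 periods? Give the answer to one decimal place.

— Period 1 —
Births: 880 × 0.378 = 333, 1730 × 0.472 = 817 → total 1150
10–19: 1180 × 0.966 = 1140
20–29: 1520 × 0.968 = 1471
30–39: 880 × 0.968 = 852
40+: 1730 × 0.946 + 920 × 0.464 = 1637 + 427 = 2064
Net migration: 10–19 − 220 → 920
End of period: [1150, 920, 1471, 852, 2064]
— Period 2 —
Births: 1471 × 0.378 = 556, 852 × 0.472 = 402 → total 958
10–19: 1150 × 0.966 = 1111
20–29: 920 × 0.968 = 891
30–39: 1471 × 0.968 = 1424
40+: 852 × 0.946 + 2064 × 0.464 = 806 + 958 = 1764
Net migration: 10–19 − 220 → 891
End of period: [958, 891, 891, 1424, 1764]
Dependents (band 0–9 + band 40+) = 958 + 1764 = 2722; working-age = 3206; ratio = 2722/3206 × 100 = 84.9

84.9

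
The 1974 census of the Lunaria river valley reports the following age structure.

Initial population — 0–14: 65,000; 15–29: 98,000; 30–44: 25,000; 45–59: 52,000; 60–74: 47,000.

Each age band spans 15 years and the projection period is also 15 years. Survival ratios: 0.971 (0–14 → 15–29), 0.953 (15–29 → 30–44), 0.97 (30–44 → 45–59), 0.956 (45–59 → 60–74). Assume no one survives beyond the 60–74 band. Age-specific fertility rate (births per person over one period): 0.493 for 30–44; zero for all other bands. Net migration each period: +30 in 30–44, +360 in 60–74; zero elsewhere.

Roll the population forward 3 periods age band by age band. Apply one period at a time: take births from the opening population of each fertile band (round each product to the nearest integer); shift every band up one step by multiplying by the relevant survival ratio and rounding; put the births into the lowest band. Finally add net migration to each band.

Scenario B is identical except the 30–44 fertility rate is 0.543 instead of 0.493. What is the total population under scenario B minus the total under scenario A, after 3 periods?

Period 1.
Births: 25000 × 0.493 = 12325
15–29: 65000 × 0.971 = 63115
30–44: 98000 × 0.953 = 93394
45–59: 25000 × 0.97 = 24250
60–74: 52000 × 0.956 = 49712
Net migration: 30–44 + 30 → 93424; 60–74 + 360 → 50072
Population now: 0–14=12325, 15–29=63115, 30–44=93424, 45–59=24250, 60–74=50072
Period 2.
Births: 93424 × 0.493 = 46058
15–29: 12325 × 0.971 = 11968
30–44: 63115 × 0.953 = 60149
45–59: 93424 × 0.97 = 90621
60–74: 24250 × 0.956 = 23183
Net migration: 30–44 + 30 → 60179; 60–74 + 360 → 23543
Population now: 0–14=46058, 15–29=11968, 30–44=60179, 45–59=90621, 60–74=23543
Period 3.
Births: 60179 × 0.493 = 29668
15–29: 46058 × 0.971 = 44722
30–44: 11968 × 0.953 = 11406
45–59: 60179 × 0.97 = 58374
60–74: 90621 × 0.956 = 86634
Net migration: 30–44 + 30 → 11436; 60–74 + 360 → 86994
Population now: 0–14=29668, 15–29=44722, 30–44=11436, 45–59=58374, 60–74=86994
Scenario A total after 3 periods: 231194
Scenario B projection —
Period 1.
Births: 25000 × 0.543 = 13575
15–29: 65000 × 0.971 = 63115
30–44: 98000 × 0.953 = 93394
45–59: 25000 × 0.97 = 24250
60–74: 52000 × 0.956 = 49712
Net migration: 30–44 + 30 → 93424; 60–74 + 360 → 50072
Population now: 0–14=13575, 15–29=63115, 30–44=93424, 45–59=24250, 60–74=50072
Period 2.
Births: 93424 × 0.543 = 50729
15–29: 13575 × 0.971 = 13181
30–44: 63115 × 0.953 = 60149
45–59: 93424 × 0.97 = 90621
60–74: 24250 × 0.956 = 23183
Net migration: 30–44 + 30 → 60179; 60–74 + 360 → 23543
Population now: 0–14=50729, 15–29=13181, 30–44=60179, 45–59=90621, 60–74=23543
Period 3.
Births: 60179 × 0.543 = 32677
15–29: 50729 × 0.971 = 49258
30–44: 13181 × 0.953 = 12561
45–59: 60179 × 0.97 = 58374
60–74: 90621 × 0.956 = 86634
Net migration: 30–44 + 30 → 12591; 60–74 + 360 → 86994
Population now: 0–14=32677, 15–29=49258, 30–44=12591, 45–59=58374, 60–74=86994
Scenario B total after 3 periods: 239894
Difference B − A = 239894 − 231194 = 8700

8700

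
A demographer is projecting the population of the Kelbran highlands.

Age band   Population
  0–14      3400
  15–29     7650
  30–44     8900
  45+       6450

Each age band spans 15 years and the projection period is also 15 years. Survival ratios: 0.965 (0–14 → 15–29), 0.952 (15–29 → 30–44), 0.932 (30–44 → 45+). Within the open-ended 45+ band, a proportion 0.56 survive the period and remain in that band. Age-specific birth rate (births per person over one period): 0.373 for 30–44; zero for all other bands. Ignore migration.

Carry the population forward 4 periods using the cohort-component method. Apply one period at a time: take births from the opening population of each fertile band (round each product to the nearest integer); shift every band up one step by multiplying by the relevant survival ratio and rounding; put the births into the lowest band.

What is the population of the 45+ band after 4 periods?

8693

Period 1.
Births: 8900 × 0.373 = 3320
15–29: 3400 × 0.965 = 3281
30–44: 7650 × 0.952 = 7283
45+: 8900 × 0.932 + 6450 × 0.56 = 8295 + 3612 = 11907
→ [3320, 3281, 7283, 11907]
Period 2.
Births: 7283 × 0.373 = 2717
15–29: 3320 × 0.965 = 3204
30–44: 3281 × 0.952 = 3124
45+: 7283 × 0.932 + 11907 × 0.56 = 6788 + 6668 = 13456
→ [2717, 3204, 3124, 13456]
Period 3.
Births: 3124 × 0.373 = 1165
15–29: 2717 × 0.965 = 2622
30–44: 3204 × 0.952 = 3050
45+: 3124 × 0.932 + 13456 × 0.56 = 2912 + 7535 = 10447
→ [1165, 2622, 3050, 10447]
Period 4.
Births: 3050 × 0.373 = 1138
15–29: 1165 × 0.965 = 1124
30–44: 2622 × 0.952 = 2496
45+: 3050 × 0.932 + 10447 × 0.56 = 2843 + 5850 = 8693
→ [1138, 1124, 2496, 8693]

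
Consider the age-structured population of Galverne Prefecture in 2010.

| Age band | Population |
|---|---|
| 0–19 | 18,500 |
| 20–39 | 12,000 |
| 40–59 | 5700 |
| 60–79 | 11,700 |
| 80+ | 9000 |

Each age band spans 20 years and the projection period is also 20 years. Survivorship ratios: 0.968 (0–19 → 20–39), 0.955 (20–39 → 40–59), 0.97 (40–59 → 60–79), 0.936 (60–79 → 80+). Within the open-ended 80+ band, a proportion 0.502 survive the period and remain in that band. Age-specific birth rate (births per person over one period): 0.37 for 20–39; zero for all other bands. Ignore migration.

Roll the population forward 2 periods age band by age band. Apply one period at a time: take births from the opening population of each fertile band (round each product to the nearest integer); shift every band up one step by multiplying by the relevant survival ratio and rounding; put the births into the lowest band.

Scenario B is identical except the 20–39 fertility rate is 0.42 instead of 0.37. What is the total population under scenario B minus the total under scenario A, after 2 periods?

1476

(Bands numbered youngest = 1 to oldest = 5.)
— Period 1 —
Births: 12000 × 0.37 = 4440
Band 2: 18500 × 0.968 = 17908
Band 3: 12000 × 0.955 = 11460
Band 4: 5700 × 0.97 = 5529
Band 5: 11700 × 0.936 + 9000 × 0.502 = 10951 + 4518 = 15469
Giving 4440 / 17908 / 11460 / 5529 / 15469.
— Period 2 —
Births: 17908 × 0.37 = 6626
Band 2: 4440 × 0.968 = 4298
Band 3: 17908 × 0.955 = 17102
Band 4: 11460 × 0.97 = 11116
Band 5: 5529 × 0.936 + 15469 × 0.502 = 5175 + 7765 = 12940
Giving 6626 / 4298 / 17102 / 11116 / 12940.
Scenario A total after 2 periods: 52082
Scenario B projection —
— Period 1 —
Births: 12000 × 0.42 = 5040
Band 2: 18500 × 0.968 = 17908
Band 3: 12000 × 0.955 = 11460
Band 4: 5700 × 0.97 = 5529
Band 5: 11700 × 0.936 + 9000 × 0.502 = 10951 + 4518 = 15469
Giving 5040 / 17908 / 11460 / 5529 / 15469.
— Period 2 —
Births: 17908 × 0.42 = 7521
Band 2: 5040 × 0.968 = 4879
Band 3: 17908 × 0.955 = 17102
Band 4: 11460 × 0.97 = 11116
Band 5: 5529 × 0.936 + 15469 × 0.502 = 5175 + 7765 = 12940
Giving 7521 / 4879 / 17102 / 11116 / 12940.
Scenario B total after 2 periods: 53558
Difference B − A = 53558 − 52082 = 1476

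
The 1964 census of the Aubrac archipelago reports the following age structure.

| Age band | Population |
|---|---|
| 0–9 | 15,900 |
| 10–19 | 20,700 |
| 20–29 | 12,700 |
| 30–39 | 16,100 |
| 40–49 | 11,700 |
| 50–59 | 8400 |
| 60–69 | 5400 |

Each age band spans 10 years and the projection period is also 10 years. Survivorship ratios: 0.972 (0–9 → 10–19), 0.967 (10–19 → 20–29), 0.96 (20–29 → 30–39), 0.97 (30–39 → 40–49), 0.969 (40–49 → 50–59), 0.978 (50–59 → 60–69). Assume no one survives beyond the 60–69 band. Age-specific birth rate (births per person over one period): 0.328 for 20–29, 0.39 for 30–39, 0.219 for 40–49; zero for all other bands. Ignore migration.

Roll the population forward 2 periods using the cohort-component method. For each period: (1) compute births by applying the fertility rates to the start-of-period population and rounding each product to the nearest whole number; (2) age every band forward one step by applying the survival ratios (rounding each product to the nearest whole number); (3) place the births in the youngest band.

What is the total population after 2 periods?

Let group 1 be 0–9 through group 7 = 60–69.
Period 1:
Births: 12700 × 0.328 = 4166  |  16100 × 0.39 = 6279  |  11700 × 0.219 = 2562 → total 13007
Group 2: 15900 × 0.972 = 15455
Group 3: 20700 × 0.967 = 20017
Group 4: 12700 × 0.96 = 12192
Group 5: 16100 × 0.97 = 15617
Group 6: 11700 × 0.969 = 11337
Group 7: 8400 × 0.978 = 8215
Giving 13007 / 15455 / 20017 / 12192 / 15617 / 11337 / 8215.
Period 2:
Births: 20017 × 0.328 = 6566  |  12192 × 0.39 = 4755  |  15617 × 0.219 = 3420 → total 14741
Group 2: 13007 × 0.972 = 12643
Group 3: 15455 × 0.967 = 14945
Group 4: 20017 × 0.96 = 19216
Group 5: 12192 × 0.97 = 11826
Group 6: 15617 × 0.969 = 15133
Group 7: 11337 × 0.978 = 11088
Giving 14741 / 12643 / 14945 / 19216 / 11826 / 15133 / 11088.
Total after period 2: 14741 + 12643 + 14945 + 19216 + 11826 + 15133 + 11088 = 99592

99592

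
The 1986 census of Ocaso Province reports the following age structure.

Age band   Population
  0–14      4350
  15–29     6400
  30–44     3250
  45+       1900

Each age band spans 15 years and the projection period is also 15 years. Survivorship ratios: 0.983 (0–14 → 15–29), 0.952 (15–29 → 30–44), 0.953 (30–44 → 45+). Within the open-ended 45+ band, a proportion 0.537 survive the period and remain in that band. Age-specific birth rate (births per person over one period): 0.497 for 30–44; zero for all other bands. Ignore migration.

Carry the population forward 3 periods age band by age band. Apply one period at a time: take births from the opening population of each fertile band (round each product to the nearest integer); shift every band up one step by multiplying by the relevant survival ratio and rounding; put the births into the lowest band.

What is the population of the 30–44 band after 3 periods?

1512

Let group 1 be 0–14 through group 4 = 45+.
Period 1:
Births: 3250 × 0.497 = 1615
Group 2: 4350 × 0.983 = 4276
Group 3: 6400 × 0.952 = 6093
Group 4: 3250 × 0.953 + 1900 × 0.537 = 3097 + 1020 = 4117
→ [1615, 4276, 6093, 4117]
Period 2:
Births: 6093 × 0.497 = 3028
Group 2: 1615 × 0.983 = 1588
Group 3: 4276 × 0.952 = 4071
Group 4: 6093 × 0.953 + 4117 × 0.537 = 5807 + 2211 = 8018
→ [3028, 1588, 4071, 8018]
Period 3:
Births: 4071 × 0.497 = 2023
Group 2: 3028 × 0.983 = 2977
Group 3: 1588 × 0.952 = 1512
Group 4: 4071 × 0.953 + 8018 × 0.537 = 3880 + 4306 = 8186
→ [2023, 2977, 1512, 8186]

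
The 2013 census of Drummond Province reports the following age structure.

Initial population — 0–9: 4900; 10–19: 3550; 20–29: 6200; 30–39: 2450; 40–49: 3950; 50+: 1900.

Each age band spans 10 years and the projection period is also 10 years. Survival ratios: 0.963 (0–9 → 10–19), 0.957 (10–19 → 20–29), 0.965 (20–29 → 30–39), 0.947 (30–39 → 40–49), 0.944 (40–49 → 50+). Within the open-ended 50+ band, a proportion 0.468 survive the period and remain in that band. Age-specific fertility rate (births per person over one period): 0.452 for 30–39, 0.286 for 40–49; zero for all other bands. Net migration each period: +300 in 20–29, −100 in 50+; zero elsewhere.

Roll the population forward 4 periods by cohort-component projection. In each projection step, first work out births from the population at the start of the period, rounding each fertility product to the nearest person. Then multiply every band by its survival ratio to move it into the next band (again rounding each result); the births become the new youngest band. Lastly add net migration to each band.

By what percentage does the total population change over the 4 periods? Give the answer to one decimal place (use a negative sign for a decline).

Let band 1 be 0–9 through band 6 = 50+.
— Period 1 —
Births: 2450 × 0.452 = 1107 ; 3950 × 0.286 = 1130 ⇒ total 2237
Band 2: 4900 × 0.963 = 4719
Band 3: 3550 × 0.957 = 3397
Band 4: 6200 × 0.965 = 5983
Band 5: 2450 × 0.947 = 2320
Band 6: 3950 × 0.944 + 1900 × 0.468 = 3729 + 889 = 4618
Net migration: Band 3 + 300 → 3697; Band 6 − 100 → 4518
End of period: [2237, 4719, 3697, 5983, 2320, 4518]
— Period 2 —
Births: 5983 × 0.452 = 2704 ; 2320 × 0.286 = 664 ⇒ total 3368
Band 2: 2237 × 0.963 = 2154
Band 3: 4719 × 0.957 = 4516
Band 4: 3697 × 0.965 = 3568
Band 5: 5983 × 0.947 = 5666
Band 6: 2320 × 0.944 + 4518 × 0.468 = 2190 + 2114 = 4304
Net migration: Band 3 + 300 → 4816; Band 6 − 100 → 4204
End of period: [3368, 2154, 4816, 3568, 5666, 4204]
— Period 3 —
Births: 3568 × 0.452 = 1613 ; 5666 × 0.286 = 1620 ⇒ total 3233
Band 2: 3368 × 0.963 = 3243
Band 3: 2154 × 0.957 = 2061
Band 4: 4816 × 0.965 = 4647
Band 5: 3568 × 0.947 = 3379
Band 6: 5666 × 0.944 + 4204 × 0.468 = 5349 + 1967 = 7316
Net migration: Band 3 + 300 → 2361; Band 6 − 100 → 7216
End of period: [3233, 3243, 2361, 4647, 3379, 7216]
— Period 4 —
Births: 4647 × 0.452 = 2100 ; 3379 × 0.286 = 966 ⇒ total 3066
Band 2: 3233 × 0.963 = 3113
Band 3: 3243 × 0.957 = 3104
Band 4: 2361 × 0.965 = 2278
Band 5: 4647 × 0.947 = 4401
Band 6: 3379 × 0.944 + 7216 × 0.468 = 3190 + 3377 = 6567
Net migration: Band 3 + 300 → 3404; Band 6 − 100 → 6467
End of period: [3066, 3113, 3404, 2278, 4401, 6467]
Total: 22950 → 22729; change = -221; percentage change = -1.0%

-1.0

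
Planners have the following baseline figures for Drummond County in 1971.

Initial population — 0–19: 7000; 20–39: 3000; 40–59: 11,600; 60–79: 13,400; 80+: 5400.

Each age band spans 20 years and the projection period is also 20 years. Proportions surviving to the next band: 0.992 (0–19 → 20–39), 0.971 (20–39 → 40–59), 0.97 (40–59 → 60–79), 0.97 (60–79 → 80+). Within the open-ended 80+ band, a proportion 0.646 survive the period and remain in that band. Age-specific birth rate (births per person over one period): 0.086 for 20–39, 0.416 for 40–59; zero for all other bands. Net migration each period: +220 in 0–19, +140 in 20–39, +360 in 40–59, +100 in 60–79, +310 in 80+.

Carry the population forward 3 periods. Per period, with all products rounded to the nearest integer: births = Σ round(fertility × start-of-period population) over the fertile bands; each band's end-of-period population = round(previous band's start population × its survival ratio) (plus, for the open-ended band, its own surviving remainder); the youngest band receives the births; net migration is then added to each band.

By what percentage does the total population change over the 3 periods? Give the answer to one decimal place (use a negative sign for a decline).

(Groups numbered youngest = 1 to oldest = 5.)
[period 1]
Births: 3000 × 0.086 = 258, 11600 × 0.416 = 4826 — total 5084
Group 2: 7000 × 0.992 = 6944
Group 3: 3000 × 0.971 = 2913
Group 4: 11600 × 0.97 = 11252
Group 5: 13400 × 0.97 + 5400 × 0.646 = 12998 + 3488 = 16486
Net migration: Group 1 + 220 → 5304; Group 2 + 140 → 7084; Group 3 + 360 → 3273; Group 4 + 100 → 11352; Group 5 + 310 → 16796
→ [5304, 7084, 3273, 11352, 16796]
[period 2]
Births: 7084 × 0.086 = 609, 3273 × 0.416 = 1362 — total 1971
Group 2: 5304 × 0.992 = 5262
Group 3: 7084 × 0.971 = 6879
Group 4: 3273 × 0.97 = 3175
Group 5: 11352 × 0.97 + 16796 × 0.646 = 11011 + 10850 = 21861
Net migration: Group 1 + 220 → 2191; Group 2 + 140 → 5402; Group 3 + 360 → 7239; Group 4 + 100 → 3275; Group 5 + 310 → 22171
→ [2191, 5402, 7239, 3275, 22171]
[period 3]
Births: 5402 × 0.086 = 465, 7239 × 0.416 = 3011 — total 3476
Group 2: 2191 × 0.992 = 2173
Group 3: 5402 × 0.971 = 5245
Group 4: 7239 × 0.97 = 7022
Group 5: 3275 × 0.97 + 22171 × 0.646 = 3177 + 14322 = 17499
Net migration: Group 1 + 220 → 3696; Group 2 + 140 → 2313; Group 3 + 360 → 5605; Group 4 + 100 → 7122; Group 5 + 310 → 17809
→ [3696, 2313, 5605, 7122, 17809]
Total: 40400 → 36545; change = -3855; percentage change = -9.5%

-9.5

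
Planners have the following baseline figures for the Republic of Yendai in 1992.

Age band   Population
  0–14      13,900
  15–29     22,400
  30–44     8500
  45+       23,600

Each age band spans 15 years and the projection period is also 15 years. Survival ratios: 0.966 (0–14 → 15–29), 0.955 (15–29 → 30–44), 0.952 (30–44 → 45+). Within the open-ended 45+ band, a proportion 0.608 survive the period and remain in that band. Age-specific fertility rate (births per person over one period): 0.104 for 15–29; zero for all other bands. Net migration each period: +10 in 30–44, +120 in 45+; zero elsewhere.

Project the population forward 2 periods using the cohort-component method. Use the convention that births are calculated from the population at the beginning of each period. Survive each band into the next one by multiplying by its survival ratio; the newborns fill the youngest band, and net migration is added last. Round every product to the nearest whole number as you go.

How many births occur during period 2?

1396

(Groups numbered youngest = 1 to oldest = 4.)
— Period 1 —
Births: 22400 × 0.104 = 2330
Group 2: 13900 × 0.966 = 13427
Group 3: 22400 × 0.955 = 21392
Group 4: 8500 × 0.952 + 23600 × 0.608 = 8092 + 14349 = 22441
Net migration: Group 3 + 10 → 21402; Group 4 + 120 → 22561
Population now: 0–14=2330, 15–29=13427, 30–44=21402, 45+=22561
— Period 2 —
Births: 13427 × 0.104 = 1396
Group 2: 2330 × 0.966 = 2251
Group 3: 13427 × 0.955 = 12823
Group 4: 21402 × 0.952 + 22561 × 0.608 = 20375 + 13717 = 34092
Net migration: Group 3 + 10 → 12833; Group 4 + 120 → 34212
Population now: 0–14=1396, 15–29=2251, 30–44=12833, 45+=34212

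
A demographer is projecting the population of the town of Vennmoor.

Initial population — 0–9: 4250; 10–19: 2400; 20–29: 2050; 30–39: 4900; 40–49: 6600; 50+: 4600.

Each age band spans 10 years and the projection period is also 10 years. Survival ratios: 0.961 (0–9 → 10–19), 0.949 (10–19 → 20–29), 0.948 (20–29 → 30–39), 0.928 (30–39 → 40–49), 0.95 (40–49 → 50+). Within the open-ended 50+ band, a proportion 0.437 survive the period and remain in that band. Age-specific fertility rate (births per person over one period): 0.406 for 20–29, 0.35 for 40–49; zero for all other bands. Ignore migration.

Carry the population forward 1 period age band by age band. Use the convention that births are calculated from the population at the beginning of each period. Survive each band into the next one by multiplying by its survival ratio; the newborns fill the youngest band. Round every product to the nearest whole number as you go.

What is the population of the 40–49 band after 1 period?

4547

After projecting period 1:
Births: 2050 * 0.406 = 832  |  6600 * 0.35 = 2310 ⇒ total 3142
10–19: 4250 * 0.961 = 4084
20–29: 2400 * 0.949 = 2278
30–39: 2050 * 0.948 = 1943
40–49: 4900 * 0.928 = 4547
50+: 6600 * 0.95 + 4600 * 0.437 = 6270 + 2010 = 8280
→ [3142, 4084, 2278, 1943, 4547, 8280]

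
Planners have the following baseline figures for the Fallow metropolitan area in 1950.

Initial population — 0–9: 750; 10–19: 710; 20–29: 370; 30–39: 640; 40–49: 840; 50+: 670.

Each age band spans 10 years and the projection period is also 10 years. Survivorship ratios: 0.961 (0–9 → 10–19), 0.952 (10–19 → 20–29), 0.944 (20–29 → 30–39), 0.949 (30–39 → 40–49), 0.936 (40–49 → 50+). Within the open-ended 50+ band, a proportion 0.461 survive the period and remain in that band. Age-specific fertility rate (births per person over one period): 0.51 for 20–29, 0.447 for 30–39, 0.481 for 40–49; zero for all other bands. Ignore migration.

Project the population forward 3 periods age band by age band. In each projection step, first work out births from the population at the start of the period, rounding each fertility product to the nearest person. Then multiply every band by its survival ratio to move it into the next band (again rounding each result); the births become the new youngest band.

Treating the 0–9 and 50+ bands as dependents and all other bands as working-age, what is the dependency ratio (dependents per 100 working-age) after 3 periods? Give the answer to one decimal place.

(Bands numbered youngest = 1 to oldest = 6.)
After projecting period 1:
Births: 370 × 0.51 = 189 ; 640 × 0.447 = 286 ; 840 × 0.481 = 404 → 879
Band 2: 750 × 0.961 = 721
Band 3: 710 × 0.952 = 676
Band 4: 370 × 0.944 = 349
Band 5: 640 × 0.949 = 607
Band 6: 840 × 0.936 + 670 × 0.461 = 786 + 309 = 1095
Giving 879 / 721 / 676 / 349 / 607 / 1095.
After projecting period 2:
Births: 676 × 0.51 = 345 ; 349 × 0.447 = 156 ; 607 × 0.481 = 292 → 793
Band 2: 879 × 0.961 = 845
Band 3: 721 × 0.952 = 686
Band 4: 676 × 0.944 = 638
Band 5: 349 × 0.949 = 331
Band 6: 607 × 0.936 + 1095 × 0.461 = 568 + 505 = 1073
Giving 793 / 845 / 686 / 638 / 331 / 1073.
After projecting period 3:
Births: 686 × 0.51 = 350 ; 638 × 0.447 = 285 ; 331 × 0.481 = 159 → 794
Band 2: 793 × 0.961 = 762
Band 3: 845 × 0.952 = 804
Band 4: 686 × 0.944 = 648
Band 5: 638 × 0.949 = 605
Band 6: 331 × 0.936 + 1073 × 0.461 = 310 + 495 = 805
Giving 794 / 762 / 804 / 648 / 605 / 805.
Dependents (band 0–9 + band 50+) = 794 + 805 = 1599; working-age = 2819; ratio = 1599/2819 × 100 = 56.7

56.7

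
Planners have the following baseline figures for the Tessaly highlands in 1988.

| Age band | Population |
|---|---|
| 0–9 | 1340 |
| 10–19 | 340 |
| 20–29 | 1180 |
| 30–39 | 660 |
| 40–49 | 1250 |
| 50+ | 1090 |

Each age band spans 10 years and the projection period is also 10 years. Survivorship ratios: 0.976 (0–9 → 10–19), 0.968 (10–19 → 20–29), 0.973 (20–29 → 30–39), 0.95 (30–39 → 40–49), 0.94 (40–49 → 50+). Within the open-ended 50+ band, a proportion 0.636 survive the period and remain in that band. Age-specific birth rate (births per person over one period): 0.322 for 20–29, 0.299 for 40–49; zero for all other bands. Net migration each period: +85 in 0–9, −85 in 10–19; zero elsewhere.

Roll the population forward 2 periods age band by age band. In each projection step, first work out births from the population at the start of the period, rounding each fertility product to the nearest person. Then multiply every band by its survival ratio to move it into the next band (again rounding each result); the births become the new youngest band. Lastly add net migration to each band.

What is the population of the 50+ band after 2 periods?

1777

Period 1:
Births: 1180 × 0.322 = 380 ; 1250 × 0.299 = 374 — total 754
10–19: 1340 × 0.976 = 1308
20–29: 340 × 0.968 = 329
30–39: 1180 × 0.973 = 1148
40–49: 660 × 0.95 = 627
50+: 1250 × 0.94 + 1090 × 0.636 = 1175 + 693 = 1868
Net migration: 0–9 + 85 → 839; 10–19 − 85 → 1223
End of period: [839, 1223, 329, 1148, 627, 1868]
Period 2:
Births: 329 × 0.322 = 106 ; 627 × 0.299 = 187 — total 293
10–19: 839 × 0.976 = 819
20–29: 1223 × 0.968 = 1184
30–39: 329 × 0.973 = 320
40–49: 1148 × 0.95 = 1091
50+: 627 × 0.94 + 1868 × 0.636 = 589 + 1188 = 1777
Net migration: 0–9 + 85 → 378; 10–19 − 85 → 734
End of period: [378, 734, 1184, 320, 1091, 1777]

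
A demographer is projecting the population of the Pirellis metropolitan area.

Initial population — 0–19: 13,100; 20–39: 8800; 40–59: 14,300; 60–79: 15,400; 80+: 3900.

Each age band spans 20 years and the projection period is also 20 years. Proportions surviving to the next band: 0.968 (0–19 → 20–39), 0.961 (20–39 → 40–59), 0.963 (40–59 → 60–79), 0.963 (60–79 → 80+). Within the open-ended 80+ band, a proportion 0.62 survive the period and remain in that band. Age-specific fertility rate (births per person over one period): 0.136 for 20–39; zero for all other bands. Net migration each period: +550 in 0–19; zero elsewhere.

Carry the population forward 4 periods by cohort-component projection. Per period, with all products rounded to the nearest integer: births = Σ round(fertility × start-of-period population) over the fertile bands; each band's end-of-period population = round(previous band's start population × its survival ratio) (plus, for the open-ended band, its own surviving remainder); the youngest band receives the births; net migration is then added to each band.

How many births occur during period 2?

1725

Period 1:
Births: 8800 × 0.136 = 1197
20–39: 13100 × 0.968 = 12681
40–59: 8800 × 0.961 = 8457
60–79: 14300 × 0.963 = 13771
80+: 15400 × 0.963 + 3900 × 0.62 = 14830 + 2418 = 17248
Net migration: 0–19 + 550 → 1747
End of period: [1747, 12681, 8457, 13771, 17248]
Period 2:
Births: 12681 × 0.136 = 1725
20–39: 1747 × 0.968 = 1691
40–59: 12681 × 0.961 = 12186
60–79: 8457 × 0.963 = 8144
80+: 13771 × 0.963 + 17248 × 0.62 = 13261 + 10694 = 23955
Net migration: 0–19 + 550 → 2275
End of period: [2275, 1691, 12186, 8144, 23955]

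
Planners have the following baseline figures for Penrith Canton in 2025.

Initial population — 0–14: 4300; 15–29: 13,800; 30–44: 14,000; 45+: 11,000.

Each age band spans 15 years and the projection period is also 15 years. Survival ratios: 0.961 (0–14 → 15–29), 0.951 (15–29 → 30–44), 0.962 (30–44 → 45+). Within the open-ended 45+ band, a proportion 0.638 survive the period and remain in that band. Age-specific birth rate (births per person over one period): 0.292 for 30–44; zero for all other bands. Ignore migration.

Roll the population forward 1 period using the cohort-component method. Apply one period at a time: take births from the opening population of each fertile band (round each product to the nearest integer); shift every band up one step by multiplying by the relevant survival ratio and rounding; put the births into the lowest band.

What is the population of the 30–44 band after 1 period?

13124

[period 1]
Births: 14000 × 0.292 = 4088
15–29: 4300 × 0.961 = 4132
30–44: 13800 × 0.951 = 13124
45+: 14000 × 0.962 + 11000 × 0.638 = 13468 + 7018 = 20486
→ [4088, 4132, 13124, 20486]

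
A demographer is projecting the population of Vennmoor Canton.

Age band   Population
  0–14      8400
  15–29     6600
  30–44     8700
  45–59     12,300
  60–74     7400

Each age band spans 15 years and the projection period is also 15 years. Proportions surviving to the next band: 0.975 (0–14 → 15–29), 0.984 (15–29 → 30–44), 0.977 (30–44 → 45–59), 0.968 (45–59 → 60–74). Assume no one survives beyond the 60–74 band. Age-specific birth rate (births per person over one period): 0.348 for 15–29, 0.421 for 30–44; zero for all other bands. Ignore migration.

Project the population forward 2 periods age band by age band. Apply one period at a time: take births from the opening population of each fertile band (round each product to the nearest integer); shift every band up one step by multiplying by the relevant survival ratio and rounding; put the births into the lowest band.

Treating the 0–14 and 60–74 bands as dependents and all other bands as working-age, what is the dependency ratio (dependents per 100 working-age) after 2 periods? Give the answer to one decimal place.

68.3

— Period 1 —
Births: 6600 × 0.348 = 2297, 8700 × 0.421 = 3663 → 5960
15–29: 8400 × 0.975 = 8190
30–44: 6600 × 0.984 = 6494
45–59: 8700 × 0.977 = 8500
60–74: 12300 × 0.968 = 11906
Giving 5960 / 8190 / 6494 / 8500 / 11906.
— Period 2 —
Births: 8190 × 0.348 = 2850, 6494 × 0.421 = 2734 → 5584
15–29: 5960 × 0.975 = 5811
30–44: 8190 × 0.984 = 8059
45–59: 6494 × 0.977 = 6345
60–74: 8500 × 0.968 = 8228
Giving 5584 / 5811 / 8059 / 6345 / 8228.
Dependents (band 0–14 + band 60–74) = 5584 + 8228 = 13812; working-age = 20215; ratio = 13812/20215 × 100 = 68.3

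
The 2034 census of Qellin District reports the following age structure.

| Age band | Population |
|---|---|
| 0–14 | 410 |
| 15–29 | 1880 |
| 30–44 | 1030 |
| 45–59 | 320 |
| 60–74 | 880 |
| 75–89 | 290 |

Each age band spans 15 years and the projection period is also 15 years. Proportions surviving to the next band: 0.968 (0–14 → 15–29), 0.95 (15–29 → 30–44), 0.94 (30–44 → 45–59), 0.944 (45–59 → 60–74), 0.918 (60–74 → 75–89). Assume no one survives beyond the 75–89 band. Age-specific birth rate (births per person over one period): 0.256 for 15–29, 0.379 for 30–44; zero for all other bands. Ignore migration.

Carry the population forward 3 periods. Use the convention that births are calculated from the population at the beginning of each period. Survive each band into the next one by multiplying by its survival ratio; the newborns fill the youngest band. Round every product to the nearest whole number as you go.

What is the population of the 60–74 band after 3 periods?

1585

Period 1:
Births: 1880 × 0.256 = 481, 1030 × 0.379 = 390 — total 871
15–29: 410 × 0.968 = 397
30–44: 1880 × 0.95 = 1786
45–59: 1030 × 0.94 = 968
60–74: 320 × 0.944 = 302
75–89: 880 × 0.918 = 808
→ [871, 397, 1786, 968, 302, 808]
Period 2:
Births: 397 × 0.256 = 102, 1786 × 0.379 = 677 — total 779
15–29: 871 × 0.968 = 843
30–44: 397 × 0.95 = 377
45–59: 1786 × 0.94 = 1679
60–74: 968 × 0.944 = 914
75–89: 302 × 0.918 = 277
→ [779, 843, 377, 1679, 914, 277]
Period 3:
Births: 843 × 0.256 = 216, 377 × 0.379 = 143 — total 359
15–29: 779 × 0.968 = 754
30–44: 843 × 0.95 = 801
45–59: 377 × 0.94 = 354
60–74: 1679 × 0.944 = 1585
75–89: 914 × 0.918 = 839
→ [359, 754, 801, 354, 1585, 839]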